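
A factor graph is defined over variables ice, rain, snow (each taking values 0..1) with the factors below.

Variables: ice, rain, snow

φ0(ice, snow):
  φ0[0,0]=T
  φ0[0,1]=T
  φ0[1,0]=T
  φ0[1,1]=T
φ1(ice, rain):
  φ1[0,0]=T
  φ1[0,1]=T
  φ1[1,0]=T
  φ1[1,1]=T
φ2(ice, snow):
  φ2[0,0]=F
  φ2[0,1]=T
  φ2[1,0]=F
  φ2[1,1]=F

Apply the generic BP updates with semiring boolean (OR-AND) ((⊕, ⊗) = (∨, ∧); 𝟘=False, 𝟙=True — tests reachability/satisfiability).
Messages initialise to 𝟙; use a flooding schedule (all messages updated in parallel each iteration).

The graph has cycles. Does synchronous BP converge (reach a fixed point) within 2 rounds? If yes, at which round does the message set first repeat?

init: all messages = 𝟙 over 2 values
r1 m[φ0→ice] = [T, T]
r1 m[φ0→snow] = [T, T]
r1 m[φ1→ice] = [T, T]
r1 m[φ1→rain] = [T, T]
r1 m[φ2→ice] = [T, F]
r1 m[φ2→snow] = [F, T]
r1 m[ice→φ0] = [T, T]
r1 m[ice→φ1] = [T, T]
r1 m[ice→φ2] = [T, T]
r1 m[rain→φ1] = [T, T]
r1 m[snow→φ0] = [T, T]
r1 m[snow→φ2] = [T, T]
r2 m[φ0→ice] = [T, T]
r2 m[φ0→snow] = [T, T]
r2 m[φ1→ice] = [T, T]
r2 m[φ1→rain] = [T, T]
r2 m[φ2→ice] = [T, F]
r2 m[φ2→snow] = [F, T]
r2 m[ice→φ0] = [T, F]
r2 m[ice→φ1] = [T, F]
r2 m[ice→φ2] = [T, T]
r2 m[rain→φ1] = [T, T]
r2 m[snow→φ0] = [F, T]
r2 m[snow→φ2] = [T, T]
no fixed point within 2 rounds

NOT CONVERGED within 2 rounds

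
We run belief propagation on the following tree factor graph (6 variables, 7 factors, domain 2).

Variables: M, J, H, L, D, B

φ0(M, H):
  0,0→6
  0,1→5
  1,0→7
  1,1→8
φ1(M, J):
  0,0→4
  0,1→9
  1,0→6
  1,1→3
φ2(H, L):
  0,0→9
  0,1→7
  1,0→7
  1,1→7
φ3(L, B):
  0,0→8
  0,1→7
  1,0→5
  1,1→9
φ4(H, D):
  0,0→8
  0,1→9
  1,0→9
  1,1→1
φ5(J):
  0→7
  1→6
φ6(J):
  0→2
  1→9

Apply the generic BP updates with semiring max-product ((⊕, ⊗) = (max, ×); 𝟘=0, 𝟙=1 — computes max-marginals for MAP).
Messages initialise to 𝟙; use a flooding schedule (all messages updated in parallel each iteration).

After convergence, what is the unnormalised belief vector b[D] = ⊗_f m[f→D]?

b[D] = [1679616, 1889568]

init: all messages = 𝟙 over 2 values
r1 m[φ0→M] = [6, 8]
r1 m[φ0→H] = [7, 8]
r1 m[φ1→M] = [9, 6]
r1 m[φ1→J] = [6, 9]
r1 m[φ2→H] = [9, 7]
r1 m[φ2→L] = [9, 7]
r1 m[φ3→L] = [8, 9]
r1 m[φ3→B] = [8, 9]
r1 m[φ4→H] = [9, 9]
r1 m[φ4→D] = [9, 9]
r1 m[φ5→J] = [7, 6]
r1 m[φ6→J] = [2, 9]
r1 m[M→φ0] = [1, 1]
r1 m[M→φ1] = [1, 1]
r1 m[J→φ1] = [1, 1]
r1 m[J→φ5] = [1, 1]
r1 m[J→φ6] = [1, 1]
r1 m[H→φ0] = [1, 1]
r1 m[H→φ2] = [1, 1]
r1 m[H→φ4] = [1, 1]
r1 m[L→φ2] = [1, 1]
r1 m[L→φ3] = [1, 1]
r1 m[D→φ4] = [1, 1]
r1 m[B→φ3] = [1, 1]
r2 m[φ0→M] = [6, 8]
r2 m[φ0→H] = [7, 8]
r2 m[φ1→M] = [9, 6]
r2 m[φ1→J] = [6, 9]
r2 m[φ2→H] = [9, 7]
r2 m[φ2→L] = [9, 7]
r2 m[φ3→L] = [8, 9]
r2 m[φ3→B] = [8, 9]
r2 m[φ4→H] = [9, 9]
r2 m[φ4→D] = [9, 9]
r2 m[φ5→J] = [7, 6]
r2 m[φ6→J] = [2, 9]
r2 m[M→φ0] = [9, 6]
r2 m[M→φ1] = [6, 8]
r2 m[J→φ1] = [14, 54]
r2 m[J→φ5] = [12, 81]
r2 m[J→φ6] = [42, 54]
r2 m[H→φ0] = [81, 63]
r2 m[H→φ2] = [63, 72]
r2 m[H→φ4] = [63, 56]
r2 m[L→φ2] = [8, 9]
r2 m[L→φ3] = [9, 7]
r2 m[D→φ4] = [1, 1]
r2 m[B→φ3] = [1, 1]
r3 m[φ0→M] = [486, 567]
r3 m[φ0→H] = [54, 48]
r3 m[φ1→M] = [486, 162]
r3 m[φ1→J] = [48, 54]
r3 m[φ2→H] = [72, 63]
r3 m[φ2→L] = [567, 504]
r3 m[φ3→L] = [8, 9]
r3 m[φ3→B] = [72, 63]
r3 m[φ4→H] = [9, 9]
r3 m[φ4→D] = [504, 567]
r3 m[φ5→J] = [7, 6]
r3 m[φ6→J] = [2, 9]
r3 m[M→φ0] = [9, 6]
r3 m[M→φ1] = [6, 8]
r3 m[J→φ1] = [14, 54]
r3 m[J→φ5] = [12, 81]
r3 m[J→φ6] = [42, 54]
r3 m[H→φ0] = [81, 63]
r3 m[H→φ2] = [63, 72]
r3 m[H→φ4] = [63, 56]
r3 m[L→φ2] = [8, 9]
r3 m[L→φ3] = [9, 7]
r3 m[D→φ4] = [1, 1]
r3 m[B→φ3] = [1, 1]
r4 m[φ0→M] = [486, 567]
r4 m[φ0→H] = [54, 48]
r4 m[φ1→M] = [486, 162]
r4 m[φ1→J] = [48, 54]
r4 m[φ2→H] = [72, 63]
r4 m[φ2→L] = [567, 504]
r4 m[φ3→L] = [8, 9]
r4 m[φ3→B] = [72, 63]
r4 m[φ4→H] = [9, 9]
r4 m[φ4→D] = [504, 567]
r4 m[φ5→J] = [7, 6]
r4 m[φ6→J] = [2, 9]
r4 m[M→φ0] = [486, 162]
r4 m[M→φ1] = [486, 567]
r4 m[J→φ1] = [14, 54]
r4 m[J→φ5] = [96, 486]
r4 m[J→φ6] = [336, 324]
r4 m[H→φ0] = [648, 567]
r4 m[H→φ2] = [486, 432]
r4 m[H→φ4] = [3888, 3024]
r4 m[L→φ2] = [8, 9]
r4 m[L→φ3] = [567, 504]
r4 m[D→φ4] = [1, 1]
r4 m[B→φ3] = [1, 1]
r5 m[φ0→M] = [3888, 4536]
r5 m[φ0→H] = [2916, 2430]
r5 m[φ1→M] = [486, 162]
r5 m[φ1→J] = [3402, 4374]
r5 m[φ2→H] = [72, 63]
r5 m[φ2→L] = [4374, 3402]
r5 m[φ3→L] = [8, 9]
r5 m[φ3→B] = [4536, 4536]
r5 m[φ4→H] = [9, 9]
r5 m[φ4→D] = [31104, 34992]
r5 m[φ5→J] = [7, 6]
r5 m[φ6→J] = [2, 9]
r5 m[M→φ0] = [486, 162]
r5 m[M→φ1] = [486, 567]
r5 m[J→φ1] = [14, 54]
r5 m[J→φ5] = [96, 486]
r5 m[J→φ6] = [336, 324]
r5 m[H→φ0] = [648, 567]
r5 m[H→φ2] = [486, 432]
r5 m[H→φ4] = [3888, 3024]
r5 m[L→φ2] = [8, 9]
r5 m[L→φ3] = [567, 504]
r5 m[D→φ4] = [1, 1]
r5 m[B→φ3] = [1, 1]
r6 m[φ0→M] = [3888, 4536]
r6 m[φ0→H] = [2916, 2430]
r6 m[φ1→M] = [486, 162]
r6 m[φ1→J] = [3402, 4374]
r6 m[φ2→H] = [72, 63]
r6 m[φ2→L] = [4374, 3402]
r6 m[φ3→L] = [8, 9]
r6 m[φ3→B] = [4536, 4536]
r6 m[φ4→H] = [9, 9]
r6 m[φ4→D] = [31104, 34992]
r6 m[φ5→J] = [7, 6]
r6 m[φ6→J] = [2, 9]
r6 m[M→φ0] = [486, 162]
r6 m[M→φ1] = [3888, 4536]
r6 m[J→φ1] = [14, 54]
r6 m[J→φ5] = [6804, 39366]
r6 m[J→φ6] = [23814, 26244]
r6 m[H→φ0] = [648, 567]
r6 m[H→φ2] = [26244, 21870]
r6 m[H→φ4] = [209952, 153090]
r6 m[L→φ2] = [8, 9]
r6 m[L→φ3] = [4374, 3402]
r6 m[D→φ4] = [1, 1]
r6 m[B→φ3] = [1, 1]
r7 m[φ0→M] = [3888, 4536]
r7 m[φ0→H] = [2916, 2430]
r7 m[φ1→M] = [486, 162]
r7 m[φ1→J] = [27216, 34992]
r7 m[φ2→H] = [72, 63]
r7 m[φ2→L] = [236196, 183708]
r7 m[φ3→L] = [8, 9]
r7 m[φ3→B] = [34992, 30618]
r7 m[φ4→H] = [9, 9]
r7 m[φ4→D] = [1679616, 1889568]
r7 m[φ5→J] = [7, 6]
r7 m[φ6→J] = [2, 9]
r7 m[M→φ0] = [486, 162]
r7 m[M→φ1] = [3888, 4536]
r7 m[J→φ1] = [14, 54]
r7 m[J→φ5] = [6804, 39366]
r7 m[J→φ6] = [23814, 26244]
r7 m[H→φ0] = [648, 567]
r7 m[H→φ2] = [26244, 21870]
r7 m[H→φ4] = [209952, 153090]
r7 m[L→φ2] = [8, 9]
r7 m[L→φ3] = [4374, 3402]
r7 m[D→φ4] = [1, 1]
r7 m[B→φ3] = [1, 1]
r8 m[φ0→M] = [3888, 4536]
r8 m[φ0→H] = [2916, 2430]
r8 m[φ1→M] = [486, 162]
r8 m[φ1→J] = [27216, 34992]
r8 m[φ2→H] = [72, 63]
r8 m[φ2→L] = [236196, 183708]
r8 m[φ3→L] = [8, 9]
r8 m[φ3→B] = [34992, 30618]
r8 m[φ4→H] = [9, 9]
r8 m[φ4→D] = [1679616, 1889568]
r8 m[φ5→J] = [7, 6]
r8 m[φ6→J] = [2, 9]
r8 m[M→φ0] = [486, 162]
r8 m[M→φ1] = [3888, 4536]
r8 m[J→φ1] = [14, 54]
r8 m[J→φ5] = [54432, 314928]
r8 m[J→φ6] = [190512, 209952]
r8 m[H→φ0] = [648, 567]
r8 m[H→φ2] = [26244, 21870]
r8 m[H→φ4] = [209952, 153090]
r8 m[L→φ2] = [8, 9]
r8 m[L→φ3] = [236196, 183708]
r8 m[D→φ4] = [1, 1]
r8 m[B→φ3] = [1, 1]
r9 m[φ0→M] = [3888, 4536]
r9 m[φ0→H] = [2916, 2430]
r9 m[φ1→M] = [486, 162]
r9 m[φ1→J] = [27216, 34992]
r9 m[φ2→H] = [72, 63]
r9 m[φ2→L] = [236196, 183708]
r9 m[φ3→L] = [8, 9]
r9 m[φ3→B] = [1889568, 1653372]
r9 m[φ4→H] = [9, 9]
r9 m[φ4→D] = [1679616, 1889568]
r9 m[φ5→J] = [7, 6]
r9 m[φ6→J] = [2, 9]
r9 m[M→φ0] = [486, 162]
r9 m[M→φ1] = [3888, 4536]
r9 m[J→φ1] = [14, 54]
r9 m[J→φ5] = [54432, 314928]
r9 m[J→φ6] = [190512, 209952]
r9 m[H→φ0] = [648, 567]
r9 m[H→φ2] = [26244, 21870]
r9 m[H→φ4] = [209952, 153090]
r9 m[L→φ2] = [8, 9]
r9 m[L→φ3] = [236196, 183708]
r9 m[D→φ4] = [1, 1]
r9 m[B→φ3] = [1, 1]
r10 m[φ0→M] = [3888, 4536]
r10 m[φ0→H] = [2916, 2430]
r10 m[φ1→M] = [486, 162]
r10 m[φ1→J] = [27216, 34992]
r10 m[φ2→H] = [72, 63]
r10 m[φ2→L] = [236196, 183708]
r10 m[φ3→L] = [8, 9]
r10 m[φ3→B] = [1889568, 1653372]
r10 m[φ4→H] = [9, 9]
r10 m[φ4→D] = [1679616, 1889568]
r10 m[φ5→J] = [7, 6]
r10 m[φ6→J] = [2, 9]
r10 m[M→φ0] = [486, 162]
r10 m[M→φ1] = [3888, 4536]
r10 m[J→φ1] = [14, 54]
r10 m[J→φ5] = [54432, 314928]
r10 m[J→φ6] = [190512, 209952]
r10 m[H→φ0] = [648, 567]
r10 m[H→φ2] = [26244, 21870]
r10 m[H→φ4] = [209952, 153090]
r10 m[L→φ2] = [8, 9]
r10 m[L→φ3] = [236196, 183708]
r10 m[D→φ4] = [1, 1]
r10 m[B→φ3] = [1, 1]
fixed point reached at round 10
b[D] = ⊗ incoming = [1679616, 1889568]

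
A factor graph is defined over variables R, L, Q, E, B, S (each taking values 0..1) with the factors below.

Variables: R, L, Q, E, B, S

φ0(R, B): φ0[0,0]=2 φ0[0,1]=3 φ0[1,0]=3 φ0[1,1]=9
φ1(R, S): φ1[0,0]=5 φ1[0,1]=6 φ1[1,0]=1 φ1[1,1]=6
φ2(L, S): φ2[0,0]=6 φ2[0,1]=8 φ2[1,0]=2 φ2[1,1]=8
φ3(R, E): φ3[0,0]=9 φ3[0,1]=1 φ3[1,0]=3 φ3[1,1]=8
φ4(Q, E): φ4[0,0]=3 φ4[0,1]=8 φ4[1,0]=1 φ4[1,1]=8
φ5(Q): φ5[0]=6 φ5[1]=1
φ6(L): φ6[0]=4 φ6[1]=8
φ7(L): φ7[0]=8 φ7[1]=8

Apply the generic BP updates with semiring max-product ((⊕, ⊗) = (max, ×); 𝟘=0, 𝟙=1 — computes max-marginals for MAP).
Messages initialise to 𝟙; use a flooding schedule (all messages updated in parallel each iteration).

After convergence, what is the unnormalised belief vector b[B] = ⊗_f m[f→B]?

b[B] = [3538944, 10616832]

init: all messages = 𝟙 over 2 values
r1 m[φ0→R] = [3, 9]
r1 m[φ0→B] = [3, 9]
r1 m[φ1→R] = [6, 6]
r1 m[φ1→S] = [5, 6]
r1 m[φ2→L] = [8, 8]
r1 m[φ2→S] = [6, 8]
r1 m[φ3→R] = [9, 8]
r1 m[φ3→E] = [9, 8]
r1 m[φ4→Q] = [8, 8]
r1 m[φ4→E] = [3, 8]
r1 m[φ5→Q] = [6, 1]
r1 m[φ6→L] = [4, 8]
r1 m[φ7→L] = [8, 8]
r1 m[R→φ0] = [1, 1]
r1 m[R→φ1] = [1, 1]
r1 m[R→φ3] = [1, 1]
r1 m[L→φ2] = [1, 1]
r1 m[L→φ6] = [1, 1]
r1 m[L→φ7] = [1, 1]
r1 m[Q→φ4] = [1, 1]
r1 m[Q→φ5] = [1, 1]
r1 m[E→φ3] = [1, 1]
r1 m[E→φ4] = [1, 1]
r1 m[B→φ0] = [1, 1]
r1 m[S→φ1] = [1, 1]
r1 m[S→φ2] = [1, 1]
r2 m[φ0→R] = [3, 9]
r2 m[φ0→B] = [3, 9]
r2 m[φ1→R] = [6, 6]
r2 m[φ1→S] = [5, 6]
r2 m[φ2→L] = [8, 8]
r2 m[φ2→S] = [6, 8]
r2 m[φ3→R] = [9, 8]
r2 m[φ3→E] = [9, 8]
r2 m[φ4→Q] = [8, 8]
r2 m[φ4→E] = [3, 8]
r2 m[φ5→Q] = [6, 1]
r2 m[φ6→L] = [4, 8]
r2 m[φ7→L] = [8, 8]
r2 m[R→φ0] = [54, 48]
r2 m[R→φ1] = [27, 72]
r2 m[R→φ3] = [18, 54]
r2 m[L→φ2] = [32, 64]
r2 m[L→φ6] = [64, 64]
r2 m[L→φ7] = [32, 64]
r2 m[Q→φ4] = [6, 1]
r2 m[Q→φ5] = [8, 8]
r2 m[E→φ3] = [3, 8]
r2 m[E→φ4] = [9, 8]
r2 m[B→φ0] = [1, 1]
r2 m[S→φ1] = [6, 8]
r2 m[S→φ2] = [5, 6]
r3 m[φ0→R] = [3, 9]
r3 m[φ0→B] = [144, 432]
r3 m[φ1→R] = [48, 48]
r3 m[φ1→S] = [135, 432]
r3 m[φ2→L] = [48, 48]
r3 m[φ2→S] = [192, 512]
r3 m[φ3→R] = [27, 64]
r3 m[φ3→E] = [162, 432]
r3 m[φ4→Q] = [64, 64]
r3 m[φ4→E] = [18, 48]
r3 m[φ5→Q] = [6, 1]
r3 m[φ6→L] = [4, 8]
r3 m[φ7→L] = [8, 8]
r3 m[R→φ0] = [54, 48]
r3 m[R→φ1] = [27, 72]
r3 m[R→φ3] = [18, 54]
r3 m[L→φ2] = [32, 64]
r3 m[L→φ6] = [64, 64]
r3 m[L→φ7] = [32, 64]
r3 m[Q→φ4] = [6, 1]
r3 m[Q→φ5] = [8, 8]
r3 m[E→φ3] = [3, 8]
r3 m[E→φ4] = [9, 8]
r3 m[B→φ0] = [1, 1]
r3 m[S→φ1] = [6, 8]
r3 m[S→φ2] = [5, 6]
r4 m[φ0→R] = [3, 9]
r4 m[φ0→B] = [144, 432]
r4 m[φ1→R] = [48, 48]
r4 m[φ1→S] = [135, 432]
r4 m[φ2→L] = [48, 48]
r4 m[φ2→S] = [192, 512]
r4 m[φ3→R] = [27, 64]
r4 m[φ3→E] = [162, 432]
r4 m[φ4→Q] = [64, 64]
r4 m[φ4→E] = [18, 48]
r4 m[φ5→Q] = [6, 1]
r4 m[φ6→L] = [4, 8]
r4 m[φ7→L] = [8, 8]
r4 m[R→φ0] = [1296, 3072]
r4 m[R→φ1] = [81, 576]
r4 m[R→φ3] = [144, 432]
r4 m[L→φ2] = [32, 64]
r4 m[L→φ6] = [384, 384]
r4 m[L→φ7] = [192, 384]
r4 m[Q→φ4] = [6, 1]
r4 m[Q→φ5] = [64, 64]
r4 m[E→φ3] = [18, 48]
r4 m[E→φ4] = [162, 432]
r4 m[B→φ0] = [1, 1]
r4 m[S→φ1] = [192, 512]
r4 m[S→φ2] = [135, 432]
r5 m[φ0→R] = [3, 9]
r5 m[φ0→B] = [9216, 27648]
r5 m[φ1→R] = [3072, 3072]
r5 m[φ1→S] = [576, 3456]
r5 m[φ2→L] = [3456, 3456]
r5 m[φ2→S] = [192, 512]
r5 m[φ3→R] = [162, 384]
r5 m[φ3→E] = [1296, 3456]
r5 m[φ4→Q] = [3456, 3456]
r5 m[φ4→E] = [18, 48]
r5 m[φ5→Q] = [6, 1]
r5 m[φ6→L] = [4, 8]
r5 m[φ7→L] = [8, 8]
r5 m[R→φ0] = [1296, 3072]
r5 m[R→φ1] = [81, 576]
r5 m[R→φ3] = [144, 432]
r5 m[L→φ2] = [32, 64]
r5 m[L→φ6] = [384, 384]
r5 m[L→φ7] = [192, 384]
r5 m[Q→φ4] = [6, 1]
r5 m[Q→φ5] = [64, 64]
r5 m[E→φ3] = [18, 48]
r5 m[E→φ4] = [162, 432]
r5 m[B→φ0] = [1, 1]
r5 m[S→φ1] = [192, 512]
r5 m[S→φ2] = [135, 432]
r6 m[φ0→R] = [3, 9]
r6 m[φ0→B] = [9216, 27648]
r6 m[φ1→R] = [3072, 3072]
r6 m[φ1→S] = [576, 3456]
r6 m[φ2→L] = [3456, 3456]
r6 m[φ2→S] = [192, 512]
r6 m[φ3→R] = [162, 384]
r6 m[φ3→E] = [1296, 3456]
r6 m[φ4→Q] = [3456, 3456]
r6 m[φ4→E] = [18, 48]
r6 m[φ5→Q] = [6, 1]
r6 m[φ6→L] = [4, 8]
r6 m[φ7→L] = [8, 8]
r6 m[R→φ0] = [497664, 1179648]
r6 m[R→φ1] = [486, 3456]
r6 m[R→φ3] = [9216, 27648]
r6 m[L→φ2] = [32, 64]
r6 m[L→φ6] = [27648, 27648]
r6 m[L→φ7] = [13824, 27648]
r6 m[Q→φ4] = [6, 1]
r6 m[Q→φ5] = [3456, 3456]
r6 m[E→φ3] = [18, 48]
r6 m[E→φ4] = [1296, 3456]
r6 m[B→φ0] = [1, 1]
r6 m[S→φ1] = [192, 512]
r6 m[S→φ2] = [576, 3456]
r7 m[φ0→R] = [3, 9]
r7 m[φ0→B] = [3538944, 10616832]
r7 m[φ1→R] = [3072, 3072]
r7 m[φ1→S] = [3456, 20736]
r7 m[φ2→L] = [27648, 27648]
r7 m[φ2→S] = [192, 512]
r7 m[φ3→R] = [162, 384]
r7 m[φ3→E] = [82944, 221184]
r7 m[φ4→Q] = [27648, 27648]
r7 m[φ4→E] = [18, 48]
r7 m[φ5→Q] = [6, 1]
r7 m[φ6→L] = [4, 8]
r7 m[φ7→L] = [8, 8]
r7 m[R→φ0] = [497664, 1179648]
r7 m[R→φ1] = [486, 3456]
r7 m[R→φ3] = [9216, 27648]
r7 m[L→φ2] = [32, 64]
r7 m[L→φ6] = [27648, 27648]
r7 m[L→φ7] = [13824, 27648]
r7 m[Q→φ4] = [6, 1]
r7 m[Q→φ5] = [3456, 3456]
r7 m[E→φ3] = [18, 48]
r7 m[E→φ4] = [1296, 3456]
r7 m[B→φ0] = [1, 1]
r7 m[S→φ1] = [192, 512]
r7 m[S→φ2] = [576, 3456]
r8 m[φ0→R] = [3, 9]
r8 m[φ0→B] = [3538944, 10616832]
r8 m[φ1→R] = [3072, 3072]
r8 m[φ1→S] = [3456, 20736]
r8 m[φ2→L] = [27648, 27648]
r8 m[φ2→S] = [192, 512]
r8 m[φ3→R] = [162, 384]
r8 m[φ3→E] = [82944, 221184]
r8 m[φ4→Q] = [27648, 27648]
r8 m[φ4→E] = [18, 48]
r8 m[φ5→Q] = [6, 1]
r8 m[φ6→L] = [4, 8]
r8 m[φ7→L] = [8, 8]
r8 m[R→φ0] = [497664, 1179648]
r8 m[R→φ1] = [486, 3456]
r8 m[R→φ3] = [9216, 27648]
r8 m[L→φ2] = [32, 64]
r8 m[L→φ6] = [221184, 221184]
r8 m[L→φ7] = [110592, 221184]
r8 m[Q→φ4] = [6, 1]
r8 m[Q→φ5] = [27648, 27648]
r8 m[E→φ3] = [18, 48]
r8 m[E→φ4] = [82944, 221184]
r8 m[B→φ0] = [1, 1]
r8 m[S→φ1] = [192, 512]
r8 m[S→φ2] = [3456, 20736]
r9 m[φ0→R] = [3, 9]
r9 m[φ0→B] = [3538944, 10616832]
r9 m[φ1→R] = [3072, 3072]
r9 m[φ1→S] = [3456, 20736]
r9 m[φ2→L] = [165888, 165888]
r9 m[φ2→S] = [192, 512]
r9 m[φ3→R] = [162, 384]
r9 m[φ3→E] = [82944, 221184]
r9 m[φ4→Q] = [1769472, 1769472]
r9 m[φ4→E] = [18, 48]
r9 m[φ5→Q] = [6, 1]
r9 m[φ6→L] = [4, 8]
r9 m[φ7→L] = [8, 8]
r9 m[R→φ0] = [497664, 1179648]
r9 m[R→φ1] = [486, 3456]
r9 m[R→φ3] = [9216, 27648]
r9 m[L→φ2] = [32, 64]
r9 m[L→φ6] = [221184, 221184]
r9 m[L→φ7] = [110592, 221184]
r9 m[Q→φ4] = [6, 1]
r9 m[Q→φ5] = [27648, 27648]
r9 m[E→φ3] = [18, 48]
r9 m[E→φ4] = [82944, 221184]
r9 m[B→φ0] = [1, 1]
r9 m[S→φ1] = [192, 512]
r9 m[S→φ2] = [3456, 20736]
r10 m[φ0→R] = [3, 9]
r10 m[φ0→B] = [3538944, 10616832]
r10 m[φ1→R] = [3072, 3072]
r10 m[φ1→S] = [3456, 20736]
r10 m[φ2→L] = [165888, 165888]
r10 m[φ2→S] = [192, 512]
r10 m[φ3→R] = [162, 384]
r10 m[φ3→E] = [82944, 221184]
r10 m[φ4→Q] = [1769472, 1769472]
r10 m[φ4→E] = [18, 48]
r10 m[φ5→Q] = [6, 1]
r10 m[φ6→L] = [4, 8]
r10 m[φ7→L] = [8, 8]
r10 m[R→φ0] = [497664, 1179648]
r10 m[R→φ1] = [486, 3456]
r10 m[R→φ3] = [9216, 27648]
r10 m[L→φ2] = [32, 64]
r10 m[L→φ6] = [1327104, 1327104]
r10 m[L→φ7] = [663552, 1327104]
r10 m[Q→φ4] = [6, 1]
r10 m[Q→φ5] = [1769472, 1769472]
r10 m[E→φ3] = [18, 48]
r10 m[E→φ4] = [82944, 221184]
r10 m[B→φ0] = [1, 1]
r10 m[S→φ1] = [192, 512]
r10 m[S→φ2] = [3456, 20736]
r11 m[φ0→R] = [3, 9]
r11 m[φ0→B] = [3538944, 10616832]
r11 m[φ1→R] = [3072, 3072]
r11 m[φ1→S] = [3456, 20736]
r11 m[φ2→L] = [165888, 165888]
r11 m[φ2→S] = [192, 512]
r11 m[φ3→R] = [162, 384]
r11 m[φ3→E] = [82944, 221184]
r11 m[φ4→Q] = [1769472, 1769472]
r11 m[φ4→E] = [18, 48]
r11 m[φ5→Q] = [6, 1]
r11 m[φ6→L] = [4, 8]
r11 m[φ7→L] = [8, 8]
r11 m[R→φ0] = [497664, 1179648]
r11 m[R→φ1] = [486, 3456]
r11 m[R→φ3] = [9216, 27648]
r11 m[L→φ2] = [32, 64]
r11 m[L→φ6] = [1327104, 1327104]
r11 m[L→φ7] = [663552, 1327104]
r11 m[Q→φ4] = [6, 1]
r11 m[Q→φ5] = [1769472, 1769472]
r11 m[E→φ3] = [18, 48]
r11 m[E→φ4] = [82944, 221184]
r11 m[B→φ0] = [1, 1]
r11 m[S→φ1] = [192, 512]
r11 m[S→φ2] = [3456, 20736]
fixed point reached at round 11
b[B] = ⊗ incoming = [3538944, 10616832]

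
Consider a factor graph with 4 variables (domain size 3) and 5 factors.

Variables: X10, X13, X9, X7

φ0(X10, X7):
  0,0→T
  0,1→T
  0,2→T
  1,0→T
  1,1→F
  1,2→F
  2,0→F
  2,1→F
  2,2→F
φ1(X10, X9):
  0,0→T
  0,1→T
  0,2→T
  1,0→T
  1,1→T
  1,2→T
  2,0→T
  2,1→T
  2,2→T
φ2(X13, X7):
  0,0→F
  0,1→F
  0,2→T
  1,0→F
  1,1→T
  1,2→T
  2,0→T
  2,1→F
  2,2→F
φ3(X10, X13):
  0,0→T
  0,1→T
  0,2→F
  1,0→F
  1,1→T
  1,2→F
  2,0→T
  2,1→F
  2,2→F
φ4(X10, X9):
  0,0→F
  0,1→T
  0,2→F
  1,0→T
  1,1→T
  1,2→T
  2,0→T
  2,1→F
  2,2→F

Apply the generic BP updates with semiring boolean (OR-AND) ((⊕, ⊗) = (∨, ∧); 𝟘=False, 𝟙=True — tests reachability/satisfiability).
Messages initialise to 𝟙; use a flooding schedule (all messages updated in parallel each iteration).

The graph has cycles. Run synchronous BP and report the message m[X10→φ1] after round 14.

init: all messages = 𝟙 over 3 values
r1 m[φ0→X10] = [T, T, F]
r1 m[φ0→X7] = [T, T, T]
r1 m[φ1→X10] = [T, T, T]
r1 m[φ1→X9] = [T, T, T]
r1 m[φ2→X13] = [T, T, T]
r1 m[φ2→X7] = [T, T, T]
r1 m[φ3→X10] = [T, T, T]
r1 m[φ3→X13] = [T, T, F]
r1 m[φ4→X10] = [T, T, T]
r1 m[φ4→X9] = [T, T, T]
r1 m[X10→φ0] = [T, T, T]
r1 m[X10→φ1] = [T, T, T]
r1 m[X10→φ3] = [T, T, T]
r1 m[X10→φ4] = [T, T, T]
r1 m[X13→φ2] = [T, T, T]
r1 m[X13→φ3] = [T, T, T]
r1 m[X9→φ1] = [T, T, T]
r1 m[X9→φ4] = [T, T, T]
r1 m[X7→φ0] = [T, T, T]
r1 m[X7→φ2] = [T, T, T]
r2 m[φ0→X10] = [T, T, F]
r2 m[φ0→X7] = [T, T, T]
r2 m[φ1→X10] = [T, T, T]
r2 m[φ1→X9] = [T, T, T]
r2 m[φ2→X13] = [T, T, T]
r2 m[φ2→X7] = [T, T, T]
r2 m[φ3→X10] = [T, T, T]
r2 m[φ3→X13] = [T, T, F]
r2 m[φ4→X10] = [T, T, T]
r2 m[φ4→X9] = [T, T, T]
r2 m[X10→φ0] = [T, T, T]
r2 m[X10→φ1] = [T, T, F]
r2 m[X10→φ3] = [T, T, F]
r2 m[X10→φ4] = [T, T, F]
r2 m[X13→φ2] = [T, T, F]
r2 m[X13→φ3] = [T, T, T]
r2 m[X9→φ1] = [T, T, T]
r2 m[X9→φ4] = [T, T, T]
r2 m[X7→φ0] = [T, T, T]
r2 m[X7→φ2] = [T, T, T]
r3 m[φ0→X10] = [T, T, F]
r3 m[φ0→X7] = [T, T, T]
r3 m[φ1→X10] = [T, T, T]
r3 m[φ1→X9] = [T, T, T]
r3 m[φ2→X13] = [T, T, T]
r3 m[φ2→X7] = [F, T, T]
r3 m[φ3→X10] = [T, T, T]
r3 m[φ3→X13] = [T, T, F]
r3 m[φ4→X10] = [T, T, T]
r3 m[φ4→X9] = [T, T, T]
r3 m[X10→φ0] = [T, T, T]
r3 m[X10→φ1] = [T, T, F]
r3 m[X10→φ3] = [T, T, F]
r3 m[X10→φ4] = [T, T, F]
r3 m[X13→φ2] = [T, T, F]
r3 m[X13→φ3] = [T, T, T]
r3 m[X9→φ1] = [T, T, T]
r3 m[X9→φ4] = [T, T, T]
r3 m[X7→φ0] = [T, T, T]
r3 m[X7→φ2] = [T, T, T]
r4 m[φ0→X10] = [T, T, F]
r4 m[φ0→X7] = [T, T, T]
r4 m[φ1→X10] = [T, T, T]
r4 m[φ1→X9] = [T, T, T]
r4 m[φ2→X13] = [T, T, T]
r4 m[φ2→X7] = [F, T, T]
r4 m[φ3→X10] = [T, T, T]
r4 m[φ3→X13] = [T, T, F]
r4 m[φ4→X10] = [T, T, T]
r4 m[φ4→X9] = [T, T, T]
r4 m[X10→φ0] = [T, T, T]
r4 m[X10→φ1] = [T, T, F]
r4 m[X10→φ3] = [T, T, F]
r4 m[X10→φ4] = [T, T, F]
r4 m[X13→φ2] = [T, T, F]
r4 m[X13→φ3] = [T, T, T]
r4 m[X9→φ1] = [T, T, T]
r4 m[X9→φ4] = [T, T, T]
r4 m[X7→φ0] = [F, T, T]
r4 m[X7→φ2] = [T, T, T]
r5 m[φ0→X10] = [T, F, F]
r5 m[φ0→X7] = [T, T, T]
r5 m[φ1→X10] = [T, T, T]
r5 m[φ1→X9] = [T, T, T]
r5 m[φ2→X13] = [T, T, T]
r5 m[φ2→X7] = [F, T, T]
r5 m[φ3→X10] = [T, T, T]
r5 m[φ3→X13] = [T, T, F]
r5 m[φ4→X10] = [T, T, T]
r5 m[φ4→X9] = [T, T, T]
r5 m[X10→φ0] = [T, T, T]
r5 m[X10→φ1] = [T, T, F]
r5 m[X10→φ3] = [T, T, F]
r5 m[X10→φ4] = [T, T, F]
r5 m[X13→φ2] = [T, T, F]
r5 m[X13→φ3] = [T, T, T]
r5 m[X9→φ1] = [T, T, T]
r5 m[X9→φ4] = [T, T, T]
r5 m[X7→φ0] = [F, T, T]
r5 m[X7→φ2] = [T, T, T]
r6 m[φ0→X10] = [T, F, F]
r6 m[φ0→X7] = [T, T, T]
r6 m[φ1→X10] = [T, T, T]
r6 m[φ1→X9] = [T, T, T]
r6 m[φ2→X13] = [T, T, T]
r6 m[φ2→X7] = [F, T, T]
r6 m[φ3→X10] = [T, T, T]
r6 m[φ3→X13] = [T, T, F]
r6 m[φ4→X10] = [T, T, T]
r6 m[φ4→X9] = [T, T, T]
r6 m[X10→φ0] = [T, T, T]
r6 m[X10→φ1] = [T, F, F]
r6 m[X10→φ3] = [T, F, F]
r6 m[X10→φ4] = [T, F, F]
r6 m[X13→φ2] = [T, T, F]
r6 m[X13→φ3] = [T, T, T]
r6 m[X9→φ1] = [T, T, T]
r6 m[X9→φ4] = [T, T, T]
r6 m[X7→φ0] = [F, T, T]
r6 m[X7→φ2] = [T, T, T]
r7 m[φ0→X10] = [T, F, F]
r7 m[φ0→X7] = [T, T, T]
r7 m[φ1→X10] = [T, T, T]
r7 m[φ1→X9] = [T, T, T]
r7 m[φ2→X13] = [T, T, T]
r7 m[φ2→X7] = [F, T, T]
r7 m[φ3→X10] = [T, T, T]
r7 m[φ3→X13] = [T, T, F]
r7 m[φ4→X10] = [T, T, T]
r7 m[φ4→X9] = [F, T, F]
r7 m[X10→φ0] = [T, T, T]
r7 m[X10→φ1] = [T, F, F]
r7 m[X10→φ3] = [T, F, F]
r7 m[X10→φ4] = [T, F, F]
r7 m[X13→φ2] = [T, T, F]
r7 m[X13→φ3] = [T, T, T]
r7 m[X9→φ1] = [T, T, T]
r7 m[X9→φ4] = [T, T, T]
r7 m[X7→φ0] = [F, T, T]
r7 m[X7→φ2] = [T, T, T]
r8 m[φ0→X10] = [T, F, F]
r8 m[φ0→X7] = [T, T, T]
r8 m[φ1→X10] = [T, T, T]
r8 m[φ1→X9] = [T, T, T]
r8 m[φ2→X13] = [T, T, T]
r8 m[φ2→X7] = [F, T, T]
r8 m[φ3→X10] = [T, T, T]
r8 m[φ3→X13] = [T, T, F]
r8 m[φ4→X10] = [T, T, T]
r8 m[φ4→X9] = [F, T, F]
r8 m[X10→φ0] = [T, T, T]
r8 m[X10→φ1] = [T, F, F]
r8 m[X10→φ3] = [T, F, F]
r8 m[X10→φ4] = [T, F, F]
r8 m[X13→φ2] = [T, T, F]
r8 m[X13→φ3] = [T, T, T]
r8 m[X9→φ1] = [F, T, F]
r8 m[X9→φ4] = [T, T, T]
r8 m[X7→φ0] = [F, T, T]
r8 m[X7→φ2] = [T, T, T]
r9 m[φ0→X10] = [T, F, F]
r9 m[φ0→X7] = [T, T, T]
r9 m[φ1→X10] = [T, T, T]
r9 m[φ1→X9] = [T, T, T]
r9 m[φ2→X13] = [T, T, T]
r9 m[φ2→X7] = [F, T, T]
r9 m[φ3→X10] = [T, T, T]
r9 m[φ3→X13] = [T, T, F]
r9 m[φ4→X10] = [T, T, T]
r9 m[φ4→X9] = [F, T, F]
r9 m[X10→φ0] = [T, T, T]
r9 m[X10→φ1] = [T, F, F]
r9 m[X10→φ3] = [T, F, F]
r9 m[X10→φ4] = [T, F, F]
r9 m[X13→φ2] = [T, T, F]
r9 m[X13→φ3] = [T, T, T]
r9 m[X9→φ1] = [F, T, F]
r9 m[X9→φ4] = [T, T, T]
r9 m[X7→φ0] = [F, T, T]
r9 m[X7→φ2] = [T, T, T]
r10 m[φ0→X10] = [T, F, F]
r10 m[φ0→X7] = [T, T, T]
r10 m[φ1→X10] = [T, T, T]
r10 m[φ1→X9] = [T, T, T]
r10 m[φ2→X13] = [T, T, T]
r10 m[φ2→X7] = [F, T, T]
r10 m[φ3→X10] = [T, T, T]
r10 m[φ3→X13] = [T, T, F]
r10 m[φ4→X10] = [T, T, T]
r10 m[φ4→X9] = [F, T, F]
r10 m[X10→φ0] = [T, T, T]
r10 m[X10→φ1] = [T, F, F]
r10 m[X10→φ3] = [T, F, F]
r10 m[X10→φ4] = [T, F, F]
r10 m[X13→φ2] = [T, T, F]
r10 m[X13→φ3] = [T, T, T]
r10 m[X9→φ1] = [F, T, F]
r10 m[X9→φ4] = [T, T, T]
r10 m[X7→φ0] = [F, T, T]
r10 m[X7→φ2] = [T, T, T]
r11 m[φ0→X10] = [T, F, F]
r11 m[φ0→X7] = [T, T, T]
r11 m[φ1→X10] = [T, T, T]
r11 m[φ1→X9] = [T, T, T]
r11 m[φ2→X13] = [T, T, T]
r11 m[φ2→X7] = [F, T, T]
r11 m[φ3→X10] = [T, T, T]
r11 m[φ3→X13] = [T, T, F]
r11 m[φ4→X10] = [T, T, T]
r11 m[φ4→X9] = [F, T, F]
r11 m[X10→φ0] = [T, T, T]
r11 m[X10→φ1] = [T, F, F]
r11 m[X10→φ3] = [T, F, F]
r11 m[X10→φ4] = [T, F, F]
r11 m[X13→φ2] = [T, T, F]
r11 m[X13→φ3] = [T, T, T]
r11 m[X9→φ1] = [F, T, F]
r11 m[X9→φ4] = [T, T, T]
r11 m[X7→φ0] = [F, T, T]
r11 m[X7→φ2] = [T, T, T]
r12 m[φ0→X10] = [T, F, F]
r12 m[φ0→X7] = [T, T, T]
r12 m[φ1→X10] = [T, T, T]
r12 m[φ1→X9] = [T, T, T]
r12 m[φ2→X13] = [T, T, T]
r12 m[φ2→X7] = [F, T, T]
r12 m[φ3→X10] = [T, T, T]
r12 m[φ3→X13] = [T, T, F]
r12 m[φ4→X10] = [T, T, T]
r12 m[φ4→X9] = [F, T, F]
r12 m[X10→φ0] = [T, T, T]
r12 m[X10→φ1] = [T, F, F]
r12 m[X10→φ3] = [T, F, F]
r12 m[X10→φ4] = [T, F, F]
r12 m[X13→φ2] = [T, T, F]
r12 m[X13→φ3] = [T, T, T]
r12 m[X9→φ1] = [F, T, F]
r12 m[X9→φ4] = [T, T, T]
r12 m[X7→φ0] = [F, T, T]
r12 m[X7→φ2] = [T, T, T]
r13 m[φ0→X10] = [T, F, F]
r13 m[φ0→X7] = [T, T, T]
r13 m[φ1→X10] = [T, T, T]
r13 m[φ1→X9] = [T, T, T]
r13 m[φ2→X13] = [T, T, T]
r13 m[φ2→X7] = [F, T, T]
r13 m[φ3→X10] = [T, T, T]
r13 m[φ3→X13] = [T, T, F]
r13 m[φ4→X10] = [T, T, T]
r13 m[φ4→X9] = [F, T, F]
r13 m[X10→φ0] = [T, T, T]
r13 m[X10→φ1] = [T, F, F]
r13 m[X10→φ3] = [T, F, F]
r13 m[X10→φ4] = [T, F, F]
r13 m[X13→φ2] = [T, T, F]
r13 m[X13→φ3] = [T, T, T]
r13 m[X9→φ1] = [F, T, F]
r13 m[X9→φ4] = [T, T, T]
r13 m[X7→φ0] = [F, T, T]
r13 m[X7→φ2] = [T, T, T]
r14 m[φ0→X10] = [T, F, F]
r14 m[φ0→X7] = [T, T, T]
r14 m[φ1→X10] = [T, T, T]
r14 m[φ1→X9] = [T, T, T]
r14 m[φ2→X13] = [T, T, T]
r14 m[φ2→X7] = [F, T, T]
r14 m[φ3→X10] = [T, T, T]
r14 m[φ3→X13] = [T, T, F]
r14 m[φ4→X10] = [T, T, T]
r14 m[φ4→X9] = [F, T, F]
r14 m[X10→φ0] = [T, T, T]
r14 m[X10→φ1] = [T, F, F]
r14 m[X10→φ3] = [T, F, F]
r14 m[X10→φ4] = [T, F, F]
r14 m[X13→φ2] = [T, T, F]
r14 m[X13→φ3] = [T, T, T]
r14 m[X9→φ1] = [F, T, F]
r14 m[X9→φ4] = [T, T, T]
r14 m[X7→φ0] = [F, T, T]
r14 m[X7→φ2] = [T, T, T]
fixed point reached at round 9

message @ round 14 = [T, F, F]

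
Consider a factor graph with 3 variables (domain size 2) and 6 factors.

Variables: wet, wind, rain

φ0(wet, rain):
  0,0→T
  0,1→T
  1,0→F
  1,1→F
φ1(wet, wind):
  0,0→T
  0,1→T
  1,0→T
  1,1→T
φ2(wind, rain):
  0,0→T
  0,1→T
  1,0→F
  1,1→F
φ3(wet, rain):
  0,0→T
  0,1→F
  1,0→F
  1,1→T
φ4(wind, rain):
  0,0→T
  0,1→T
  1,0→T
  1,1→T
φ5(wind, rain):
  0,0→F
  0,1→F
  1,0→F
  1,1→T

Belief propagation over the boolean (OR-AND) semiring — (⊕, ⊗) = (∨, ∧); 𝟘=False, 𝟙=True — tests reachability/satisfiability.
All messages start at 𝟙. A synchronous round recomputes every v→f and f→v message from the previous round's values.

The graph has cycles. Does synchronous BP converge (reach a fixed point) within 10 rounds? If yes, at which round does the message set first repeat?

CONVERGED at round 7

init: all messages = 𝟙 over 2 values
r1 m[φ0→wet] = [T, F]
r1 m[φ0→rain] = [T, T]
r1 m[φ1→wet] = [T, T]
r1 m[φ1→wind] = [T, T]
r1 m[φ2→wind] = [T, F]
r1 m[φ2→rain] = [T, T]
r1 m[φ3→wet] = [T, T]
r1 m[φ3→rain] = [T, T]
r1 m[φ4→wind] = [T, T]
r1 m[φ4→rain] = [T, T]
r1 m[φ5→wind] = [F, T]
r1 m[φ5→rain] = [F, T]
r1 m[wet→φ0] = [T, T]
r1 m[wet→φ1] = [T, T]
r1 m[wet→φ3] = [T, T]
r1 m[wind→φ1] = [T, T]
r1 m[wind→φ2] = [T, T]
r1 m[wind→φ4] = [T, T]
r1 m[wind→φ5] = [T, T]
r1 m[rain→φ0] = [T, T]
r1 m[rain→φ2] = [T, T]
r1 m[rain→φ3] = [T, T]
r1 m[rain→φ4] = [T, T]
r1 m[rain→φ5] = [T, T]
r2 m[φ0→wet] = [T, F]
r2 m[φ0→rain] = [T, T]
r2 m[φ1→wet] = [T, T]
r2 m[φ1→wind] = [T, T]
r2 m[φ2→wind] = [T, F]
r2 m[φ2→rain] = [T, T]
r2 m[φ3→wet] = [T, T]
r2 m[φ3→rain] = [T, T]
r2 m[φ4→wind] = [T, T]
r2 m[φ4→rain] = [T, T]
r2 m[φ5→wind] = [F, T]
r2 m[φ5→rain] = [F, T]
r2 m[wet→φ0] = [T, T]
r2 m[wet→φ1] = [T, F]
r2 m[wet→φ3] = [T, F]
r2 m[wind→φ1] = [F, F]
r2 m[wind→φ2] = [F, T]
r2 m[wind→φ4] = [F, F]
r2 m[wind→φ5] = [T, F]
r2 m[rain→φ0] = [F, T]
r2 m[rain→φ2] = [F, T]
r2 m[rain→φ3] = [F, T]
r2 m[rain→φ4] = [F, T]
r2 m[rain→φ5] = [T, T]
r3 m[φ0→wet] = [T, F]
r3 m[φ0→rain] = [T, T]
r3 m[φ1→wet] = [F, F]
r3 m[φ1→wind] = [T, T]
r3 m[φ2→wind] = [T, F]
r3 m[φ2→rain] = [F, F]
r3 m[φ3→wet] = [F, T]
r3 m[φ3→rain] = [T, F]
r3 m[φ4→wind] = [T, T]
r3 m[φ4→rain] = [F, F]
r3 m[φ5→wind] = [F, T]
r3 m[φ5→rain] = [F, F]
r3 m[wet→φ0] = [T, T]
r3 m[wet→φ1] = [T, F]
r3 m[wet→φ3] = [T, F]
r3 m[wind→φ1] = [F, F]
r3 m[wind→φ2] = [F, T]
r3 m[wind→φ4] = [F, F]
r3 m[wind→φ5] = [T, F]
r3 m[rain→φ0] = [F, T]
r3 m[rain→φ2] = [F, T]
r3 m[rain→φ3] = [F, T]
r3 m[rain→φ4] = [F, T]
r3 m[rain→φ5] = [T, T]
r4 m[φ0→wet] = [T, F]
r4 m[φ0→rain] = [T, T]
r4 m[φ1→wet] = [F, F]
r4 m[φ1→wind] = [T, T]
r4 m[φ2→wind] = [T, F]
r4 m[φ2→rain] = [F, F]
r4 m[φ3→wet] = [F, T]
r4 m[φ3→rain] = [T, F]
r4 m[φ4→wind] = [T, T]
r4 m[φ4→rain] = [F, F]
r4 m[φ5→wind] = [F, T]
r4 m[φ5→rain] = [F, F]
r4 m[wet→φ0] = [F, F]
r4 m[wet→φ1] = [F, F]
r4 m[wet→φ3] = [F, F]
r4 m[wind→φ1] = [F, F]
r4 m[wind→φ2] = [F, T]
r4 m[wind→φ4] = [F, F]
r4 m[wind→φ5] = [T, F]
r4 m[rain→φ0] = [F, F]
r4 m[rain→φ2] = [F, F]
r4 m[rain→φ3] = [F, F]
r4 m[rain→φ4] = [F, F]
r4 m[rain→φ5] = [F, F]
r5 m[φ0→wet] = [F, F]
r5 m[φ0→rain] = [F, F]
r5 m[φ1→wet] = [F, F]
r5 m[φ1→wind] = [F, F]
r5 m[φ2→wind] = [F, F]
r5 m[φ2→rain] = [F, F]
r5 m[φ3→wet] = [F, F]
r5 m[φ3→rain] = [F, F]
r5 m[φ4→wind] = [F, F]
r5 m[φ4→rain] = [F, F]
r5 m[φ5→wind] = [F, F]
r5 m[φ5→rain] = [F, F]
r5 m[wet→φ0] = [F, F]
r5 m[wet→φ1] = [F, F]
r5 m[wet→φ3] = [F, F]
r5 m[wind→φ1] = [F, F]
r5 m[wind→φ2] = [F, T]
r5 m[wind→φ4] = [F, F]
r5 m[wind→φ5] = [T, F]
r5 m[rain→φ0] = [F, F]
r5 m[rain→φ2] = [F, F]
r5 m[rain→φ3] = [F, F]
r5 m[rain→φ4] = [F, F]
r5 m[rain→φ5] = [F, F]
r6 m[φ0→wet] = [F, F]
r6 m[φ0→rain] = [F, F]
r6 m[φ1→wet] = [F, F]
r6 m[φ1→wind] = [F, F]
r6 m[φ2→wind] = [F, F]
r6 m[φ2→rain] = [F, F]
r6 m[φ3→wet] = [F, F]
r6 m[φ3→rain] = [F, F]
r6 m[φ4→wind] = [F, F]
r6 m[φ4→rain] = [F, F]
r6 m[φ5→wind] = [F, F]
r6 m[φ5→rain] = [F, F]
r6 m[wet→φ0] = [F, F]
r6 m[wet→φ1] = [F, F]
r6 m[wet→φ3] = [F, F]
r6 m[wind→φ1] = [F, F]
r6 m[wind→φ2] = [F, F]
r6 m[wind→φ4] = [F, F]
r6 m[wind→φ5] = [F, F]
r6 m[rain→φ0] = [F, F]
r6 m[rain→φ2] = [F, F]
r6 m[rain→φ3] = [F, F]
r6 m[rain→φ4] = [F, F]
r6 m[rain→φ5] = [F, F]
r7 m[φ0→wet] = [F, F]
r7 m[φ0→rain] = [F, F]
r7 m[φ1→wet] = [F, F]
r7 m[φ1→wind] = [F, F]
r7 m[φ2→wind] = [F, F]
r7 m[φ2→rain] = [F, F]
r7 m[φ3→wet] = [F, F]
r7 m[φ3→rain] = [F, F]
r7 m[φ4→wind] = [F, F]
r7 m[φ4→rain] = [F, F]
r7 m[φ5→wind] = [F, F]
r7 m[φ5→rain] = [F, F]
r7 m[wet→φ0] = [F, F]
r7 m[wet→φ1] = [F, F]
r7 m[wet→φ3] = [F, F]
r7 m[wind→φ1] = [F, F]
r7 m[wind→φ2] = [F, F]
r7 m[wind→φ4] = [F, F]
r7 m[wind→φ5] = [F, F]
r7 m[rain→φ0] = [F, F]
r7 m[rain→φ2] = [F, F]
r7 m[rain→φ3] = [F, F]
r7 m[rain→φ4] = [F, F]
r7 m[rain→φ5] = [F, F]
fixed point reached at round 7
messages reach a fixed point at round 7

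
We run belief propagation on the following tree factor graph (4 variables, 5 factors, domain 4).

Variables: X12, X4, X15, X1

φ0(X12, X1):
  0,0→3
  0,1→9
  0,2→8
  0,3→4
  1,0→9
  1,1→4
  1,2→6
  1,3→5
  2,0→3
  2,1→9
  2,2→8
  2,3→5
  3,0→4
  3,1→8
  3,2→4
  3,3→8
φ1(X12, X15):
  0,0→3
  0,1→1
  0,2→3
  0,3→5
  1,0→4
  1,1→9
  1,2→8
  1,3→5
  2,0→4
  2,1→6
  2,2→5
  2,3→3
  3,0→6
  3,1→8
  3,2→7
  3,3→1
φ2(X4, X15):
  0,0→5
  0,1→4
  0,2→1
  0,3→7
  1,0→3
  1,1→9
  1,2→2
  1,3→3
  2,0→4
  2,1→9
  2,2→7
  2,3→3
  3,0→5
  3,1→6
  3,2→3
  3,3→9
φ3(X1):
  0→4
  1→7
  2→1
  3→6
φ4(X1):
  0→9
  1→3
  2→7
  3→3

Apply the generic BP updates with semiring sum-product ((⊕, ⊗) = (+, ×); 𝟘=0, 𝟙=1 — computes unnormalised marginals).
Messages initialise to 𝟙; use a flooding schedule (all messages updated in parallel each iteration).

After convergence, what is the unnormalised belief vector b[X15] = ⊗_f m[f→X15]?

b[X15] = [137887, 330820, 145574, 146036]

init: all messages = 𝟙 over 4 values
r1 m[φ0→X12] = [24, 24, 25, 24]
r1 m[φ0→X1] = [19, 30, 26, 22]
r1 m[φ1→X12] = [12, 26, 18, 22]
r1 m[φ1→X15] = [17, 24, 23, 14]
r1 m[φ2→X4] = [17, 17, 23, 23]
r1 m[φ2→X15] = [17, 28, 13, 22]
r1 m[φ3→X1] = [4, 7, 1, 6]
r1 m[φ4→X1] = [9, 3, 7, 3]
r1 m[X12→φ0] = [1, 1, 1, 1]
r1 m[X12→φ1] = [1, 1, 1, 1]
r1 m[X4→φ2] = [1, 1, 1, 1]
r1 m[X15→φ1] = [1, 1, 1, 1]
r1 m[X15→φ2] = [1, 1, 1, 1]
r1 m[X1→φ0] = [1, 1, 1, 1]
r1 m[X1→φ3] = [1, 1, 1, 1]
r1 m[X1→φ4] = [1, 1, 1, 1]
r2 m[φ0→X12] = [24, 24, 25, 24]
r2 m[φ0→X1] = [19, 30, 26, 22]
r2 m[φ1→X12] = [12, 26, 18, 22]
r2 m[φ1→X15] = [17, 24, 23, 14]
r2 m[φ2→X4] = [17, 17, 23, 23]
r2 m[φ2→X15] = [17, 28, 13, 22]
r2 m[φ3→X1] = [4, 7, 1, 6]
r2 m[φ4→X1] = [9, 3, 7, 3]
r2 m[X12→φ0] = [12, 26, 18, 22]
r2 m[X12→φ1] = [24, 24, 25, 24]
r2 m[X4→φ2] = [1, 1, 1, 1]
r2 m[X15→φ1] = [17, 28, 13, 22]
r2 m[X15→φ2] = [17, 24, 23, 14]
r2 m[X1→φ0] = [36, 21, 7, 18]
r2 m[X1→φ3] = [171, 90, 182, 66]
r2 m[X1→φ4] = [76, 210, 26, 132]
r3 m[φ0→X12] = [425, 540, 443, 484]
r3 m[φ0→X1] = [412, 550, 484, 444]
r3 m[φ1→X12] = [228, 534, 367, 439]
r3 m[φ1→X15] = [412, 582, 557, 339]
r3 m[φ2→X4] = [302, 355, 487, 424]
r3 m[φ2→X15] = [17, 28, 13, 22]
r3 m[φ3→X1] = [4, 7, 1, 6]
r3 m[φ4→X1] = [9, 3, 7, 3]
r3 m[X12→φ0] = [12, 26, 18, 22]
r3 m[X12→φ1] = [24, 24, 25, 24]
r3 m[X4→φ2] = [1, 1, 1, 1]
r3 m[X15→φ1] = [17, 28, 13, 22]
r3 m[X15→φ2] = [17, 24, 23, 14]
r3 m[X1→φ0] = [36, 21, 7, 18]
r3 m[X1→φ3] = [171, 90, 182, 66]
r3 m[X1→φ4] = [76, 210, 26, 132]
r4 m[φ0→X12] = [425, 540, 443, 484]
r4 m[φ0→X1] = [412, 550, 484, 444]
r4 m[φ1→X12] = [228, 534, 367, 439]
r4 m[φ1→X15] = [412, 582, 557, 339]
r4 m[φ2→X4] = [302, 355, 487, 424]
r4 m[φ2→X15] = [17, 28, 13, 22]
r4 m[φ3→X1] = [4, 7, 1, 6]
r4 m[φ4→X1] = [9, 3, 7, 3]
r4 m[X12→φ0] = [228, 534, 367, 439]
r4 m[X12→φ1] = [425, 540, 443, 484]
r4 m[X4→φ2] = [1, 1, 1, 1]
r4 m[X15→φ1] = [17, 28, 13, 22]
r4 m[X15→φ2] = [412, 582, 557, 339]
r4 m[X1→φ0] = [36, 21, 7, 18]
r4 m[X1→φ3] = [3708, 1650, 3388, 1332]
r4 m[X1→φ4] = [1648, 3850, 484, 2664]
r5 m[φ0→X12] = [425, 540, 443, 484]
r5 m[φ0→X1] = [8347, 11003, 9720, 8929]
r5 m[φ1→X12] = [228, 534, 367, 439]
r5 m[φ1→X15] = [8111, 11815, 11198, 6638]
r5 m[φ2→X4] = [7318, 8605, 11802, 10274]
r5 m[φ2→X15] = [17, 28, 13, 22]
r5 m[φ3→X1] = [4, 7, 1, 6]
r5 m[φ4→X1] = [9, 3, 7, 3]
r5 m[X12→φ0] = [228, 534, 367, 439]
r5 m[X12→φ1] = [425, 540, 443, 484]
r5 m[X4→φ2] = [1, 1, 1, 1]
r5 m[X15→φ1] = [17, 28, 13, 22]
r5 m[X15→φ2] = [412, 582, 557, 339]
r5 m[X1→φ0] = [36, 21, 7, 18]
r5 m[X1→φ3] = [3708, 1650, 3388, 1332]
r5 m[X1→φ4] = [1648, 3850, 484, 2664]
r6 m[φ0→X12] = [425, 540, 443, 484]
r6 m[φ0→X1] = [8347, 11003, 9720, 8929]
r6 m[φ1→X12] = [228, 534, 367, 439]
r6 m[φ1→X15] = [8111, 11815, 11198, 6638]
r6 m[φ2→X4] = [7318, 8605, 11802, 10274]
r6 m[φ2→X15] = [17, 28, 13, 22]
r6 m[φ3→X1] = [4, 7, 1, 6]
r6 m[φ4→X1] = [9, 3, 7, 3]
r6 m[X12→φ0] = [228, 534, 367, 439]
r6 m[X12→φ1] = [425, 540, 443, 484]
r6 m[X4→φ2] = [1, 1, 1, 1]
r6 m[X15→φ1] = [17, 28, 13, 22]
r6 m[X15→φ2] = [8111, 11815, 11198, 6638]
r6 m[X1→φ0] = [36, 21, 7, 18]
r6 m[X1→φ3] = [75123, 33009, 68040, 26787]
r6 m[X1→φ4] = [33388, 77021, 9720, 53574]
r7 m[φ0→X12] = [425, 540, 443, 484]
r7 m[φ0→X1] = [8347, 11003, 9720, 8929]
r7 m[φ1→X12] = [228, 534, 367, 439]
r7 m[φ1→X15] = [8111, 11815, 11198, 6638]
r7 m[φ2→X4] = [145479, 172978, 237079, 204781]
r7 m[φ2→X15] = [17, 28, 13, 22]
r7 m[φ3→X1] = [4, 7, 1, 6]
r7 m[φ4→X1] = [9, 3, 7, 3]
r7 m[X12→φ0] = [228, 534, 367, 439]
r7 m[X12→φ1] = [425, 540, 443, 484]
r7 m[X4→φ2] = [1, 1, 1, 1]
r7 m[X15→φ1] = [17, 28, 13, 22]
r7 m[X15→φ2] = [8111, 11815, 11198, 6638]
r7 m[X1→φ0] = [36, 21, 7, 18]
r7 m[X1→φ3] = [75123, 33009, 68040, 26787]
r7 m[X1→φ4] = [33388, 77021, 9720, 53574]
r8 m[φ0→X12] = [425, 540, 443, 484]
r8 m[φ0→X1] = [8347, 11003, 9720, 8929]
r8 m[φ1→X12] = [228, 534, 367, 439]
r8 m[φ1→X15] = [8111, 11815, 11198, 6638]
r8 m[φ2→X4] = [145479, 172978, 237079, 204781]
r8 m[φ2→X15] = [17, 28, 13, 22]
r8 m[φ3→X1] = [4, 7, 1, 6]
r8 m[φ4→X1] = [9, 3, 7, 3]
r8 m[X12→φ0] = [228, 534, 367, 439]
r8 m[X12→φ1] = [425, 540, 443, 484]
r8 m[X4→φ2] = [1, 1, 1, 1]
r8 m[X15→φ1] = [17, 28, 13, 22]
r8 m[X15→φ2] = [8111, 11815, 11198, 6638]
r8 m[X1→φ0] = [36, 21, 7, 18]
r8 m[X1→φ3] = [75123, 33009, 68040, 26787]
r8 m[X1→φ4] = [33388, 77021, 9720, 53574]
fixed point reached at round 8
b[X15] = ⊗ incoming = [137887, 330820, 145574, 146036]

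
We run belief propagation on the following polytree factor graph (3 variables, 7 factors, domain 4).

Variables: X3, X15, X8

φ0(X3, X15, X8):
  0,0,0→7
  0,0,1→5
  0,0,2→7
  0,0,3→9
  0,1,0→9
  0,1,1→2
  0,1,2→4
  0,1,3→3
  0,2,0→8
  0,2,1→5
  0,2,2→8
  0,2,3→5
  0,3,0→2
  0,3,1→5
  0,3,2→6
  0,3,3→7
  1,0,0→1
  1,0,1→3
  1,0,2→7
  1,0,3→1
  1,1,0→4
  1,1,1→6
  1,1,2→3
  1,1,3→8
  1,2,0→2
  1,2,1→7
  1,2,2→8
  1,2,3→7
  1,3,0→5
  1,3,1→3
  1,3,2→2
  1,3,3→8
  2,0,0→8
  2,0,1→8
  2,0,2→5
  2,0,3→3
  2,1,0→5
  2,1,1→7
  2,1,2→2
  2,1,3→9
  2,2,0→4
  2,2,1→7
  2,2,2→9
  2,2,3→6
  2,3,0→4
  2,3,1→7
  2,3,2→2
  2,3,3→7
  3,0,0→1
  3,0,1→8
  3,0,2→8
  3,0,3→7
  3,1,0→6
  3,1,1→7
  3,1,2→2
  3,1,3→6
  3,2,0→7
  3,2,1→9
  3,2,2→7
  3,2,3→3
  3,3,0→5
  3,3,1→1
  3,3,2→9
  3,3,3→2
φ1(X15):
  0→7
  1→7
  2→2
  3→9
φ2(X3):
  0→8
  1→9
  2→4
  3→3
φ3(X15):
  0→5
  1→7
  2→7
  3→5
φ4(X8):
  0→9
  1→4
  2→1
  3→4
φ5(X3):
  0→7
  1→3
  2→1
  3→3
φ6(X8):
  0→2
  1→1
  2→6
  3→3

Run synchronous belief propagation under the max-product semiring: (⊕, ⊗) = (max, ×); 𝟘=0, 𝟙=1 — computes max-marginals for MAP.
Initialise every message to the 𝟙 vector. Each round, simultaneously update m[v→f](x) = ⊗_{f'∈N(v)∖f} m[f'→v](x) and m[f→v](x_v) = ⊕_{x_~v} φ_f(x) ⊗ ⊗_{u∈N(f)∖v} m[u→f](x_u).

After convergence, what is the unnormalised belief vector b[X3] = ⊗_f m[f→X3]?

b[X3] = [444528, 127008, 21168, 47628]

init: all messages = 𝟙 over 4 values
r1 m[φ0→X3] = [9, 8, 9, 9]
r1 m[φ0→X15] = [9, 9, 9, 9]
r1 m[φ0→X8] = [9, 9, 9, 9]
r1 m[φ1→X15] = [7, 7, 2, 9]
r1 m[φ2→X3] = [8, 9, 4, 3]
r1 m[φ3→X15] = [5, 7, 7, 5]
r1 m[φ4→X8] = [9, 4, 1, 4]
r1 m[φ5→X3] = [7, 3, 1, 3]
r1 m[φ6→X8] = [2, 1, 6, 3]
r1 m[X3→φ0] = [1, 1, 1, 1]
r1 m[X3→φ2] = [1, 1, 1, 1]
r1 m[X3→φ5] = [1, 1, 1, 1]
r1 m[X15→φ0] = [1, 1, 1, 1]
r1 m[X15→φ1] = [1, 1, 1, 1]
r1 m[X15→φ3] = [1, 1, 1, 1]
r1 m[X8→φ0] = [1, 1, 1, 1]
r1 m[X8→φ4] = [1, 1, 1, 1]
r1 m[X8→φ6] = [1, 1, 1, 1]
r2 m[φ0→X3] = [9, 8, 9, 9]
r2 m[φ0→X15] = [9, 9, 9, 9]
r2 m[φ0→X8] = [9, 9, 9, 9]
r2 m[φ1→X15] = [7, 7, 2, 9]
r2 m[φ2→X3] = [8, 9, 4, 3]
r2 m[φ3→X15] = [5, 7, 7, 5]
r2 m[φ4→X8] = [9, 4, 1, 4]
r2 m[φ5→X3] = [7, 3, 1, 3]
r2 m[φ6→X8] = [2, 1, 6, 3]
r2 m[X3→φ0] = [56, 27, 4, 9]
r2 m[X3→φ2] = [63, 24, 9, 27]
r2 m[X3→φ5] = [72, 72, 36, 27]
r2 m[X15→φ0] = [35, 49, 14, 45]
r2 m[X15→φ1] = [45, 63, 63, 45]
r2 m[X15→φ3] = [63, 63, 18, 81]
r2 m[X8→φ0] = [18, 4, 6, 12]
r2 m[X8→φ4] = [18, 9, 54, 27]
r2 m[X8→φ6] = [81, 36, 9, 36]
r3 m[φ0→X3] = [7938, 4704, 5292, 5292]
r3 m[φ0→X15] = [7056, 9072, 8064, 4704]
r3 m[φ0→X8] = [24696, 12600, 15120, 17640]
r3 m[φ1→X15] = [7, 7, 2, 9]
r3 m[φ2→X3] = [8, 9, 4, 3]
r3 m[φ3→X15] = [5, 7, 7, 5]
r3 m[φ4→X8] = [9, 4, 1, 4]
r3 m[φ5→X3] = [7, 3, 1, 3]
r3 m[φ6→X8] = [2, 1, 6, 3]
r3 m[X3→φ0] = [56, 27, 4, 9]
r3 m[X3→φ2] = [63, 24, 9, 27]
r3 m[X3→φ5] = [72, 72, 36, 27]
r3 m[X15→φ0] = [35, 49, 14, 45]
r3 m[X15→φ1] = [45, 63, 63, 45]
r3 m[X15→φ3] = [63, 63, 18, 81]
r3 m[X8→φ0] = [18, 4, 6, 12]
r3 m[X8→φ4] = [18, 9, 54, 27]
r3 m[X8→φ6] = [81, 36, 9, 36]
r4 m[φ0→X3] = [7938, 4704, 5292, 5292]
r4 m[φ0→X15] = [7056, 9072, 8064, 4704]
r4 m[φ0→X8] = [24696, 12600, 15120, 17640]
r4 m[φ1→X15] = [7, 7, 2, 9]
r4 m[φ2→X3] = [8, 9, 4, 3]
r4 m[φ3→X15] = [5, 7, 7, 5]
r4 m[φ4→X8] = [9, 4, 1, 4]
r4 m[φ5→X3] = [7, 3, 1, 3]
r4 m[φ6→X8] = [2, 1, 6, 3]
r4 m[X3→φ0] = [56, 27, 4, 9]
r4 m[X3→φ2] = [55566, 14112, 5292, 15876]
r4 m[X3→φ5] = [63504, 42336, 21168, 15876]
r4 m[X15→φ0] = [35, 49, 14, 45]
r4 m[X15→φ1] = [35280, 63504, 56448, 23520]
r4 m[X15→φ3] = [49392, 63504, 16128, 42336]
r4 m[X8→φ0] = [18, 4, 6, 12]
r4 m[X8→φ4] = [49392, 12600, 90720, 52920]
r4 m[X8→φ6] = [222264, 50400, 15120, 70560]
r5 m[φ0→X3] = [7938, 4704, 5292, 5292]
r5 m[φ0→X15] = [7056, 9072, 8064, 4704]
r5 m[φ0→X8] = [24696, 12600, 15120, 17640]
r5 m[φ1→X15] = [7, 7, 2, 9]
r5 m[φ2→X3] = [8, 9, 4, 3]
r5 m[φ3→X15] = [5, 7, 7, 5]
r5 m[φ4→X8] = [9, 4, 1, 4]
r5 m[φ5→X3] = [7, 3, 1, 3]
r5 m[φ6→X8] = [2, 1, 6, 3]
r5 m[X3→φ0] = [56, 27, 4, 9]
r5 m[X3→φ2] = [55566, 14112, 5292, 15876]
r5 m[X3→φ5] = [63504, 42336, 21168, 15876]
r5 m[X15→φ0] = [35, 49, 14, 45]
r5 m[X15→φ1] = [35280, 63504, 56448, 23520]
r5 m[X15→φ3] = [49392, 63504, 16128, 42336]
r5 m[X8→φ0] = [18, 4, 6, 12]
r5 m[X8→φ4] = [49392, 12600, 90720, 52920]
r5 m[X8→φ6] = [222264, 50400, 15120, 70560]
fixed point reached at round 5
b[X3] = ⊗ incoming = [444528, 127008, 21168, 47628]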